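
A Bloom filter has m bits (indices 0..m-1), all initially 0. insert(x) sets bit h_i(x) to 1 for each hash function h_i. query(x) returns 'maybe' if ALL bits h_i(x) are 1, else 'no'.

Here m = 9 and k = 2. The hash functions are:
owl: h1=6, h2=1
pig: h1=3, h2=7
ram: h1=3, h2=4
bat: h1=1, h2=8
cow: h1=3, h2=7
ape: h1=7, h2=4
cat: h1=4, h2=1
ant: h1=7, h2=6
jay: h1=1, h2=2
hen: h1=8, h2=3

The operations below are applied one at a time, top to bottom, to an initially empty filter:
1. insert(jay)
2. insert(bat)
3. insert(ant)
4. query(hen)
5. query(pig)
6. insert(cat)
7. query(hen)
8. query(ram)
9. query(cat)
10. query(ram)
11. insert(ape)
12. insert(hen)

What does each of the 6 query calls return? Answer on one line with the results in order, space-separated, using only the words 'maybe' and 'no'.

Answer: no no no no maybe no

Derivation:
Start: bits=000000000
Op 1: insert jay -> sets bits 1 2 -> bits=011000000
Op 2: insert bat -> sets bits 1 8 -> bits=011000001
Op 3: insert ant -> sets bits 6 7 -> bits=011000111
Op 4: query hen -> checks bit3=0, bit8=1 (has a 0) -> no
Op 5: query pig -> checks bit3=0, bit7=1 (has a 0) -> no
Op 6: insert cat -> sets bits 1 4 -> bits=011010111
Op 7: query hen -> checks bit3=0, bit8=1 (has a 0) -> no
Op 8: query ram -> checks bit3=0, bit4=1 (has a 0) -> no
Op 9: query cat -> checks bit1=1, bit4=1 (all 1) -> maybe
Op 10: query ram -> checks bit3=0, bit4=1 (has a 0) -> no
Op 11: insert ape -> sets bits 4 7 -> bits=011010111
Op 12: insert hen -> sets bits 3 8 -> bits=011110111
Query results in order: no no no no maybe no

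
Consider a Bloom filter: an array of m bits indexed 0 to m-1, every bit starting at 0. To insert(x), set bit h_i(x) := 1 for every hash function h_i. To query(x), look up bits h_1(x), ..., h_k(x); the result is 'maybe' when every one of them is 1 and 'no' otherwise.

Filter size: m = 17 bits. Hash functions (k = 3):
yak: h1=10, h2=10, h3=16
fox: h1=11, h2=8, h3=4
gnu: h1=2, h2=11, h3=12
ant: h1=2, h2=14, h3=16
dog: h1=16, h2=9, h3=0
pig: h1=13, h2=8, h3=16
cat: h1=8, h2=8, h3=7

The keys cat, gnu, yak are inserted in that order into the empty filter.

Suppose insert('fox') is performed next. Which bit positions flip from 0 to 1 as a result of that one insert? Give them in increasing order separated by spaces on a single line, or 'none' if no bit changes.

Start: bits=00000000000000000
After insert 'cat': sets bits 7 8 -> bits=00000001100000000
After insert 'gnu': sets bits 2 11 12 -> bits=00100001100110000
After insert 'yak': sets bits 10 16 -> bits=00100001101110001
insert 'fox' would touch bits 4 8 11; currently bit4=0, bit8=1, bit11=1
Bits that are 0 among those (would change 0->1): 4

Answer: 4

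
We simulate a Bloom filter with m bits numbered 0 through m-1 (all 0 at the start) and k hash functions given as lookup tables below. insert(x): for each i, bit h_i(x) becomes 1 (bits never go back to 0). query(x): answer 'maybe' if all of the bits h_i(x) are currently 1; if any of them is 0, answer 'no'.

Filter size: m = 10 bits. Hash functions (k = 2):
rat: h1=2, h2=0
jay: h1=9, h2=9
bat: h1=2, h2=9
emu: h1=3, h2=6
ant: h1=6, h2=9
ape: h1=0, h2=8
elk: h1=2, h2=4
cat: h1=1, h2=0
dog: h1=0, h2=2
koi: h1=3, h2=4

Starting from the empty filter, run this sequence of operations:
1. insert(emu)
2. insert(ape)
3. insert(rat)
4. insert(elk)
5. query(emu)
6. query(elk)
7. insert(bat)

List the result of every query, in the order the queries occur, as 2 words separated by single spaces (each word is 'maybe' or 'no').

Start: bits=0000000000
Op 1: insert emu -> sets bits 3 6 -> bits=0001001000
Op 2: insert ape -> sets bits 0 8 -> bits=1001001010
Op 3: insert rat -> sets bits 0 2 -> bits=1011001010
Op 4: insert elk -> sets bits 2 4 -> bits=1011101010
Op 5: query emu -> checks bit3=1, bit6=1 (all 1) -> maybe
Op 6: query elk -> checks bit2=1, bit4=1 (all 1) -> maybe
Op 7: insert bat -> sets bits 2 9 -> bits=1011101011
Query results in order: maybe maybe

Answer: maybe maybe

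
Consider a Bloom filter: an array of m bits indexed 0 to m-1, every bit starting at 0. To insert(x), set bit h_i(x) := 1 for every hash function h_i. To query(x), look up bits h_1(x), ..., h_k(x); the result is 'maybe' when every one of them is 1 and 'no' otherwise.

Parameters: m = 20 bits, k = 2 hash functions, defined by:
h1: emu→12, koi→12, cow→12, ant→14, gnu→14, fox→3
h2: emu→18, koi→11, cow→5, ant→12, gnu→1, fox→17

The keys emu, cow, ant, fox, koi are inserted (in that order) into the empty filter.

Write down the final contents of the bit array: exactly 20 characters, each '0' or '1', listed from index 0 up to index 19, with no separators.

Start: bits=00000000000000000000
After insert 'emu': sets bits 12 18 -> bits=00000000000010000010
After insert 'cow': sets bits 5 12 -> bits=00000100000010000010
After insert 'ant': sets bits 12 14 -> bits=00000100000010100010
After insert 'fox': sets bits 3 17 -> bits=00010100000010100110
After insert 'koi': sets bits 11 12 -> bits=00010100000110100110

Answer: 00010100000110100110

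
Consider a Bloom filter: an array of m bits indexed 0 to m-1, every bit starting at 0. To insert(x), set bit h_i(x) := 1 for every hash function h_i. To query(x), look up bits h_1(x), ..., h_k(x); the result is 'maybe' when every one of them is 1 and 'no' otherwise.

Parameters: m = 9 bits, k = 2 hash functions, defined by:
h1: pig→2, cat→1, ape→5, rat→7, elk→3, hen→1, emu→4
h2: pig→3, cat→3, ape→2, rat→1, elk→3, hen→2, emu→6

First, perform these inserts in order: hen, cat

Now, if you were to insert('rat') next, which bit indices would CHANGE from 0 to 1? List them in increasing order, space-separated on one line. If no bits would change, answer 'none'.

Answer: 7

Derivation:
Start: bits=000000000
After insert 'hen': sets bits 1 2 -> bits=011000000
After insert 'cat': sets bits 1 3 -> bits=011100000
insert 'rat' would touch bits 1 7; currently bit1=1, bit7=0
Bits that are 0 among those (would change 0->1): 7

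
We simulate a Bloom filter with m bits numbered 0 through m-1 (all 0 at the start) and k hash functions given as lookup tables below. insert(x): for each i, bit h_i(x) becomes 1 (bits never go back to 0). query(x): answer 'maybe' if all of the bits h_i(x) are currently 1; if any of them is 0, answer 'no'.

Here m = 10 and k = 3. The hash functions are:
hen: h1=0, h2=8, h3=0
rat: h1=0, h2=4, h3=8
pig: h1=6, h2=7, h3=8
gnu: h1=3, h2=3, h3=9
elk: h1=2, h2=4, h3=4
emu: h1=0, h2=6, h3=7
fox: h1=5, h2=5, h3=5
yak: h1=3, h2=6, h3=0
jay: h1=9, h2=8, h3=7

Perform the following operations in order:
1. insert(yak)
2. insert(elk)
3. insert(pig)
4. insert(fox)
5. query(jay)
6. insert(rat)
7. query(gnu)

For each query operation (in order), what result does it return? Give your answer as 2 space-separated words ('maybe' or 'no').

Start: bits=0000000000
Op 1: insert yak -> sets bits 0 3 6 -> bits=1001001000
Op 2: insert elk -> sets bits 2 4 -> bits=1011101000
Op 3: insert pig -> sets bits 6 7 8 -> bits=1011101110
Op 4: insert fox -> sets bits 5 -> bits=1011111110
Op 5: query jay -> checks bit7=1, bit8=1, bit9=0 (has a 0) -> no
Op 6: insert rat -> sets bits 0 4 8 -> bits=1011111110
Op 7: query gnu -> checks bit3=1, bit9=0 (has a 0) -> no
Query results in order: no no

Answer: no no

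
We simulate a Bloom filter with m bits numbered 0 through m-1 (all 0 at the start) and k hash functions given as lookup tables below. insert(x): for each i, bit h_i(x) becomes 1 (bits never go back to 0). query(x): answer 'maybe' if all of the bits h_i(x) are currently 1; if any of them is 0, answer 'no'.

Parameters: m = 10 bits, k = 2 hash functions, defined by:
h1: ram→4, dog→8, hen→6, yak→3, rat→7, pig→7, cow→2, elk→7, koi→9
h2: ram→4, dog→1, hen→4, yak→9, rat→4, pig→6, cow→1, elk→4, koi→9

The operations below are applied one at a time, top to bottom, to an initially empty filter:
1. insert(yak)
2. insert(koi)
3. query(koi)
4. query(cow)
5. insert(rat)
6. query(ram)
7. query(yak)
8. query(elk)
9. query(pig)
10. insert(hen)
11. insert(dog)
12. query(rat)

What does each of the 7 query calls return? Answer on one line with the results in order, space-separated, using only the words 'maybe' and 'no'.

Start: bits=0000000000
Op 1: insert yak -> sets bits 3 9 -> bits=0001000001
Op 2: insert koi -> sets bits 9 -> bits=0001000001
Op 3: query koi -> checks bit9=1 (all 1) -> maybe
Op 4: query cow -> checks bit1=0, bit2=0 (has a 0) -> no
Op 5: insert rat -> sets bits 4 7 -> bits=0001100101
Op 6: query ram -> checks bit4=1 (all 1) -> maybe
Op 7: query yak -> checks bit3=1, bit9=1 (all 1) -> maybe
Op 8: query elk -> checks bit4=1, bit7=1 (all 1) -> maybe
Op 9: query pig -> checks bit6=0, bit7=1 (has a 0) -> no
Op 10: insert hen -> sets bits 4 6 -> bits=0001101101
Op 11: insert dog -> sets bits 1 8 -> bits=0101101111
Op 12: query rat -> checks bit4=1, bit7=1 (all 1) -> maybe
Query results in order: maybe no maybe maybe maybe no maybe

Answer: maybe no maybe maybe maybe no maybe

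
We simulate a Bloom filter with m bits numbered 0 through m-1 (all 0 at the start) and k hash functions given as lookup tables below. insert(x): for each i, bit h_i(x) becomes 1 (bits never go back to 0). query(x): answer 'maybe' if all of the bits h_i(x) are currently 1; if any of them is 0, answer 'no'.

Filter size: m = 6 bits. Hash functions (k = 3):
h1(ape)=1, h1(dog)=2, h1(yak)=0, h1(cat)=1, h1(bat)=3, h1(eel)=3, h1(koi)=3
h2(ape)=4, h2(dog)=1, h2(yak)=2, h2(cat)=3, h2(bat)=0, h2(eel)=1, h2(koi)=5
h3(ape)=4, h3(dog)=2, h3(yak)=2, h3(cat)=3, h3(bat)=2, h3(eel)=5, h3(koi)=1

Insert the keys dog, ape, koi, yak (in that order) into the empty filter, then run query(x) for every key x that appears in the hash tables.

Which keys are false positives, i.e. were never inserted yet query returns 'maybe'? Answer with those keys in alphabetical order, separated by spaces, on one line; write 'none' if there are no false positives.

Answer: bat cat eel

Derivation:
Start: bits=000000
After insert 'dog': sets bits 1 2 -> bits=011000
After insert 'ape': sets bits 1 4 -> bits=011010
After insert 'koi': sets bits 1 3 5 -> bits=011111
After insert 'yak': sets bits 0 2 -> bits=111111
Not inserted: bat cat eel — query each against bits=111111:
query bat: checks bit0=1, bit2=1, bit3=1 (all 1) -> maybe => FALSE POSITIVE
query cat: checks bit1=1, bit3=1 (all 1) -> maybe => FALSE POSITIVE
query eel: checks bit1=1, bit3=1, bit5=1 (all 1) -> maybe => FALSE POSITIVE
False positives (alphabetical): bat cat eel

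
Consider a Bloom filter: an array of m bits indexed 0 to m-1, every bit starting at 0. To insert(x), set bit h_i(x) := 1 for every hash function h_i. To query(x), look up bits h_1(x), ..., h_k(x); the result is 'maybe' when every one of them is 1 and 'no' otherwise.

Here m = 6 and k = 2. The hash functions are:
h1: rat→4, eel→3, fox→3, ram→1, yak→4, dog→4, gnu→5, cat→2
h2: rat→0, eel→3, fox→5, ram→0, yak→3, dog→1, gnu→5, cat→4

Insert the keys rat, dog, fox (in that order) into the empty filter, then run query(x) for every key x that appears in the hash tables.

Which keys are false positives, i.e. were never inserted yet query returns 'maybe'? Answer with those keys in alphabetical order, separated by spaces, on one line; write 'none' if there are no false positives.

Answer: eel gnu ram yak

Derivation:
Start: bits=000000
After insert 'rat': sets bits 0 4 -> bits=100010
After insert 'dog': sets bits 1 4 -> bits=110010
After insert 'fox': sets bits 3 5 -> bits=110111
Not inserted: cat eel gnu ram yak — query each against bits=110111:
query cat: checks bit2=0, bit4=1 (has a 0) -> no => not a false positive
query eel: checks bit3=1 (all 1) -> maybe => FALSE POSITIVE
query gnu: checks bit5=1 (all 1) -> maybe => FALSE POSITIVE
query ram: checks bit0=1, bit1=1 (all 1) -> maybe => FALSE POSITIVE
query yak: checks bit3=1, bit4=1 (all 1) -> maybe => FALSE POSITIVE
False positives (alphabetical): eel gnu ram yak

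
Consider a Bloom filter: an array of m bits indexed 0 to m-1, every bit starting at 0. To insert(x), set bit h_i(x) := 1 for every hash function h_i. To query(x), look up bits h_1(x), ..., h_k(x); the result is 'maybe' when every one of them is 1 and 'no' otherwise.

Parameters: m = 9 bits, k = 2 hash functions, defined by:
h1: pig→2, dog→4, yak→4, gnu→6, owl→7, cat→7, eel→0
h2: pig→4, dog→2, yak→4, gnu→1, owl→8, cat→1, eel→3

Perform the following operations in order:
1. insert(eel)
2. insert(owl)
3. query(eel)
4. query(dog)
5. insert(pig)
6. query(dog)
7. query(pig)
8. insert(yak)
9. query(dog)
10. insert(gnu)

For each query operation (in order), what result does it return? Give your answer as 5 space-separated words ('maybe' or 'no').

Start: bits=000000000
Op 1: insert eel -> sets bits 0 3 -> bits=100100000
Op 2: insert owl -> sets bits 7 8 -> bits=100100011
Op 3: query eel -> checks bit0=1, bit3=1 (all 1) -> maybe
Op 4: query dog -> checks bit2=0, bit4=0 (has a 0) -> no
Op 5: insert pig -> sets bits 2 4 -> bits=101110011
Op 6: query dog -> checks bit2=1, bit4=1 (all 1) -> maybe
Op 7: query pig -> checks bit2=1, bit4=1 (all 1) -> maybe
Op 8: insert yak -> sets bits 4 -> bits=101110011
Op 9: query dog -> checks bit2=1, bit4=1 (all 1) -> maybe
Op 10: insert gnu -> sets bits 1 6 -> bits=111110111
Query results in order: maybe no maybe maybe maybe

Answer: maybe no maybe maybe maybe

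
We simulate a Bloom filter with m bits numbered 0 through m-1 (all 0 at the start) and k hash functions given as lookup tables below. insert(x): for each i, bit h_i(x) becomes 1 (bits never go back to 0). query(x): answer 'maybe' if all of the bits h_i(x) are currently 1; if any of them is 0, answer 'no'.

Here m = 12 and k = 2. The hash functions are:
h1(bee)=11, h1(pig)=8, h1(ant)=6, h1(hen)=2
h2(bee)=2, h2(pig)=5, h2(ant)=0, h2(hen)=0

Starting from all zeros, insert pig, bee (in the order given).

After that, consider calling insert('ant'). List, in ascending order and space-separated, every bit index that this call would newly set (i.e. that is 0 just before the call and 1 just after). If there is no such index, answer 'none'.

Start: bits=000000000000
After insert 'pig': sets bits 5 8 -> bits=000001001000
After insert 'bee': sets bits 2 11 -> bits=001001001001
insert 'ant' would touch bits 0 6; currently bit0=0, bit6=0
Bits that are 0 among those (would change 0->1): 0 6

Answer: 0 6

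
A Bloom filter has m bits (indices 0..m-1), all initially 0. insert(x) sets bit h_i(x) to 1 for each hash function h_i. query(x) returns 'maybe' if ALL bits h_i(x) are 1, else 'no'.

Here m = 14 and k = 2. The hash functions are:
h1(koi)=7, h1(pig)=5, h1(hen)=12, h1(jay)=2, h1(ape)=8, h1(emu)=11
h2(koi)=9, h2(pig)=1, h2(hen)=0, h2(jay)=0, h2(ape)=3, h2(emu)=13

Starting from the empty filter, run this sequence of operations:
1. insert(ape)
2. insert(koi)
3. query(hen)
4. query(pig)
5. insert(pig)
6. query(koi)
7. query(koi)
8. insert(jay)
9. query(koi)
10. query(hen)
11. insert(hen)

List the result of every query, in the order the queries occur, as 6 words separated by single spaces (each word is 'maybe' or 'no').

Start: bits=00000000000000
Op 1: insert ape -> sets bits 3 8 -> bits=00010000100000
Op 2: insert koi -> sets bits 7 9 -> bits=00010001110000
Op 3: query hen -> checks bit0=0, bit12=0 (has a 0) -> no
Op 4: query pig -> checks bit1=0, bit5=0 (has a 0) -> no
Op 5: insert pig -> sets bits 1 5 -> bits=01010101110000
Op 6: query koi -> checks bit7=1, bit9=1 (all 1) -> maybe
Op 7: query koi -> checks bit7=1, bit9=1 (all 1) -> maybe
Op 8: insert jay -> sets bits 0 2 -> bits=11110101110000
Op 9: query koi -> checks bit7=1, bit9=1 (all 1) -> maybe
Op 10: query hen -> checks bit0=1, bit12=0 (has a 0) -> no
Op 11: insert hen -> sets bits 0 12 -> bits=11110101110010
Query results in order: no no maybe maybe maybe no

Answer: no no maybe maybe maybe no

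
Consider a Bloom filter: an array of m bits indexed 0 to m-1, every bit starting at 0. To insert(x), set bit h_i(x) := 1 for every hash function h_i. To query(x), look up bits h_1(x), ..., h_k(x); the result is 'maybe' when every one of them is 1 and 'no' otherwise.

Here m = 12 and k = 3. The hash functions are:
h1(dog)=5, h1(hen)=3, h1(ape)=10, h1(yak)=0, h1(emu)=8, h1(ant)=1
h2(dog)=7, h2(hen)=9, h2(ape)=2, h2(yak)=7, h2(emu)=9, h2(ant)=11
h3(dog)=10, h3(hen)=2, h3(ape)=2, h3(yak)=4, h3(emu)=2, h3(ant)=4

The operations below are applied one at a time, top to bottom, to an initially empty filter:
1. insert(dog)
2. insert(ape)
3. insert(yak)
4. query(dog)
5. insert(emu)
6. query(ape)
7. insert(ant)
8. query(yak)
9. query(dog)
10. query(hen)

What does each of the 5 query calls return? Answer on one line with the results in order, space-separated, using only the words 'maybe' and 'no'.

Answer: maybe maybe maybe maybe no

Derivation:
Start: bits=000000000000
Op 1: insert dog -> sets bits 5 7 10 -> bits=000001010010
Op 2: insert ape -> sets bits 2 10 -> bits=001001010010
Op 3: insert yak -> sets bits 0 4 7 -> bits=101011010010
Op 4: query dog -> checks bit5=1, bit7=1, bit10=1 (all 1) -> maybe
Op 5: insert emu -> sets bits 2 8 9 -> bits=101011011110
Op 6: query ape -> checks bit2=1, bit10=1 (all 1) -> maybe
Op 7: insert ant -> sets bits 1 4 11 -> bits=111011011111
Op 8: query yak -> checks bit0=1, bit4=1, bit7=1 (all 1) -> maybe
Op 9: query dog -> checks bit5=1, bit7=1, bit10=1 (all 1) -> maybe
Op 10: query hen -> checks bit2=1, bit3=0, bit9=1 (has a 0) -> no
Query results in order: maybe maybe maybe maybe no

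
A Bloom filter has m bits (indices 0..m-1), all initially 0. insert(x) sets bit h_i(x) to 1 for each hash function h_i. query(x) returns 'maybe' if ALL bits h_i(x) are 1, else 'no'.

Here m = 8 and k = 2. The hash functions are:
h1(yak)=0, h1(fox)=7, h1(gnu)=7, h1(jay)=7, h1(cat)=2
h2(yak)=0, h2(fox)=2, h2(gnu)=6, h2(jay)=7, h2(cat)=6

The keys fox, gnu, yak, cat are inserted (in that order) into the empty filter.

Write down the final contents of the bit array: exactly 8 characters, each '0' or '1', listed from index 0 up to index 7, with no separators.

Start: bits=00000000
After insert 'fox': sets bits 2 7 -> bits=00100001
After insert 'gnu': sets bits 6 7 -> bits=00100011
After insert 'yak': sets bits 0 -> bits=10100011
After insert 'cat': sets bits 2 6 -> bits=10100011

Answer: 10100011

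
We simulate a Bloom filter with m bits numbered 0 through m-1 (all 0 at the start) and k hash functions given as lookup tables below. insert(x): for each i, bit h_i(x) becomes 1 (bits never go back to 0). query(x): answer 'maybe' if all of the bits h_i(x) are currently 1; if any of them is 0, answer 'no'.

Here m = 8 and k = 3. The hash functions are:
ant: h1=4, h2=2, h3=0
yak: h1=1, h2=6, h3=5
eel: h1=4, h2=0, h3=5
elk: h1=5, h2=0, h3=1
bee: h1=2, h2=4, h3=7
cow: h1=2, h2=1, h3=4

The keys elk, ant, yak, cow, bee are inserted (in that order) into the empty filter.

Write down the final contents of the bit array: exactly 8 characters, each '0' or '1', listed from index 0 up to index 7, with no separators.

Answer: 11101111

Derivation:
Start: bits=00000000
After insert 'elk': sets bits 0 1 5 -> bits=11000100
After insert 'ant': sets bits 0 2 4 -> bits=11101100
After insert 'yak': sets bits 1 5 6 -> bits=11101110
After insert 'cow': sets bits 1 2 4 -> bits=11101110
After insert 'bee': sets bits 2 4 7 -> bits=11101111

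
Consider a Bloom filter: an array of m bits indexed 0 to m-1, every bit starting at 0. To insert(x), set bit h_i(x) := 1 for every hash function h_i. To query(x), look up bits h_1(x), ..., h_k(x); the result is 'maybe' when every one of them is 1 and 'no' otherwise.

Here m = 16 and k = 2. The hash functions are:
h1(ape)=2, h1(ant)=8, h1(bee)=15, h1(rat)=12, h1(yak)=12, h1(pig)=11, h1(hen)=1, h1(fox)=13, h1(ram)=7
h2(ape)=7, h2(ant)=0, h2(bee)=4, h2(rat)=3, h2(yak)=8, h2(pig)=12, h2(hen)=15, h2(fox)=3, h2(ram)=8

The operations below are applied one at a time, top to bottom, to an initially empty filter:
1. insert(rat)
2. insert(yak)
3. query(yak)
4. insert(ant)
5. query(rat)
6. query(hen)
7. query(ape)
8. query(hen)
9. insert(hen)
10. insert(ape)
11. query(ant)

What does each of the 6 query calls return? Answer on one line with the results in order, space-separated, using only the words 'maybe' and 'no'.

Answer: maybe maybe no no no maybe

Derivation:
Start: bits=0000000000000000
Op 1: insert rat -> sets bits 3 12 -> bits=0001000000001000
Op 2: insert yak -> sets bits 8 12 -> bits=0001000010001000
Op 3: query yak -> checks bit8=1, bit12=1 (all 1) -> maybe
Op 4: insert ant -> sets bits 0 8 -> bits=1001000010001000
Op 5: query rat -> checks bit3=1, bit12=1 (all 1) -> maybe
Op 6: query hen -> checks bit1=0, bit15=0 (has a 0) -> no
Op 7: query ape -> checks bit2=0, bit7=0 (has a 0) -> no
Op 8: query hen -> checks bit1=0, bit15=0 (has a 0) -> no
Op 9: insert hen -> sets bits 1 15 -> bits=1101000010001001
Op 10: insert ape -> sets bits 2 7 -> bits=1111000110001001
Op 11: query ant -> checks bit0=1, bit8=1 (all 1) -> maybe
Query results in order: maybe maybe no no no maybe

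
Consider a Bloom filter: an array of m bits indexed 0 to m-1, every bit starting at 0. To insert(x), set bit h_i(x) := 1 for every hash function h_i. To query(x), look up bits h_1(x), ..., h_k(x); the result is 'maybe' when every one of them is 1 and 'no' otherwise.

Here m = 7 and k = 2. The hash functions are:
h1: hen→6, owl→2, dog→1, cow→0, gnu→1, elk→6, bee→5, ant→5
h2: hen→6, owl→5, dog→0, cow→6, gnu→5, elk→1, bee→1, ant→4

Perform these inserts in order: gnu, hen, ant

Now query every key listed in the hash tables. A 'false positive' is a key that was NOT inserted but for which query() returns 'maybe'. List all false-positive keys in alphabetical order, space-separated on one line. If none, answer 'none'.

Answer: bee elk

Derivation:
Start: bits=0000000
After insert 'gnu': sets bits 1 5 -> bits=0100010
After insert 'hen': sets bits 6 -> bits=0100011
After insert 'ant': sets bits 4 5 -> bits=0100111
Not inserted: bee cow dog elk owl — query each against bits=0100111:
query bee: checks bit1=1, bit5=1 (all 1) -> maybe => FALSE POSITIVE
query cow: checks bit0=0, bit6=1 (has a 0) -> no => not a false positive
query dog: checks bit0=0, bit1=1 (has a 0) -> no => not a false positive
query elk: checks bit1=1, bit6=1 (all 1) -> maybe => FALSE POSITIVE
query owl: checks bit2=0, bit5=1 (has a 0) -> no => not a false positive
False positives (alphabetical): bee elk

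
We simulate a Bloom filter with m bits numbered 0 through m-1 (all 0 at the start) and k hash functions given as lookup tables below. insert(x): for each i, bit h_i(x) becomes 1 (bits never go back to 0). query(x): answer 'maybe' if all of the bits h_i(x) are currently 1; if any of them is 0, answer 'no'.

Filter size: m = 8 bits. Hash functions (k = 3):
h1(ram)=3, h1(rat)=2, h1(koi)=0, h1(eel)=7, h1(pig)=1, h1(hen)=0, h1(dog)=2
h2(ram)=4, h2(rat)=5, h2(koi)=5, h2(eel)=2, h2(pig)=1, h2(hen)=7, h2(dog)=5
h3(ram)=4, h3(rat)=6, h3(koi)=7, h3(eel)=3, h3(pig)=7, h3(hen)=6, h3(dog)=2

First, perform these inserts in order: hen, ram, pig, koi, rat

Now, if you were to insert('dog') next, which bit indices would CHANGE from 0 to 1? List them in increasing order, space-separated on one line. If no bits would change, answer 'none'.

Answer: none

Derivation:
Start: bits=00000000
After insert 'hen': sets bits 0 6 7 -> bits=10000011
After insert 'ram': sets bits 3 4 -> bits=10011011
After insert 'pig': sets bits 1 7 -> bits=11011011
After insert 'koi': sets bits 0 5 7 -> bits=11011111
After insert 'rat': sets bits 2 5 6 -> bits=11111111
insert 'dog' would touch bits 2 5; currently bit2=1, bit5=1
Bits that are 0 among those (would change 0->1): none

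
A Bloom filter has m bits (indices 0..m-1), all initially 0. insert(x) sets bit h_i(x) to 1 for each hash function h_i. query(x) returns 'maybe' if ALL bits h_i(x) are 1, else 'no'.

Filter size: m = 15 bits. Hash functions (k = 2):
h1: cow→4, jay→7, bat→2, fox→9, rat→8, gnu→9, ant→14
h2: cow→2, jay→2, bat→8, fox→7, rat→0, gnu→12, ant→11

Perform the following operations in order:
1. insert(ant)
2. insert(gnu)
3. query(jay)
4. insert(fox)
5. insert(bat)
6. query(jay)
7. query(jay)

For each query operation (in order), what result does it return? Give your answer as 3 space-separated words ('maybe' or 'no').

Answer: no maybe maybe

Derivation:
Start: bits=000000000000000
Op 1: insert ant -> sets bits 11 14 -> bits=000000000001001
Op 2: insert gnu -> sets bits 9 12 -> bits=000000000101101
Op 3: query jay -> checks bit2=0, bit7=0 (has a 0) -> no
Op 4: insert fox -> sets bits 7 9 -> bits=000000010101101
Op 5: insert bat -> sets bits 2 8 -> bits=001000011101101
Op 6: query jay -> checks bit2=1, bit7=1 (all 1) -> maybe
Op 7: query jay -> checks bit2=1, bit7=1 (all 1) -> maybe
Query results in order: no maybe maybe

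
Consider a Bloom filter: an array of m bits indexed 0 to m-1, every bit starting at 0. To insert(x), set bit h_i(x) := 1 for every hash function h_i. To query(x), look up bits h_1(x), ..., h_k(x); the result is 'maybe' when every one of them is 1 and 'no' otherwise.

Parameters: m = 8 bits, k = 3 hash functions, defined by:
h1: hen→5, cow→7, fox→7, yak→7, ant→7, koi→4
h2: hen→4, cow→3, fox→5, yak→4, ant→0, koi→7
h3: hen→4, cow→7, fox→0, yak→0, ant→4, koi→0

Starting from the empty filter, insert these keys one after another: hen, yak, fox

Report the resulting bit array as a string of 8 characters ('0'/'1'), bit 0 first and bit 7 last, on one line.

Answer: 10001101

Derivation:
Start: bits=00000000
After insert 'hen': sets bits 4 5 -> bits=00001100
After insert 'yak': sets bits 0 4 7 -> bits=10001101
After insert 'fox': sets bits 0 5 7 -> bits=10001101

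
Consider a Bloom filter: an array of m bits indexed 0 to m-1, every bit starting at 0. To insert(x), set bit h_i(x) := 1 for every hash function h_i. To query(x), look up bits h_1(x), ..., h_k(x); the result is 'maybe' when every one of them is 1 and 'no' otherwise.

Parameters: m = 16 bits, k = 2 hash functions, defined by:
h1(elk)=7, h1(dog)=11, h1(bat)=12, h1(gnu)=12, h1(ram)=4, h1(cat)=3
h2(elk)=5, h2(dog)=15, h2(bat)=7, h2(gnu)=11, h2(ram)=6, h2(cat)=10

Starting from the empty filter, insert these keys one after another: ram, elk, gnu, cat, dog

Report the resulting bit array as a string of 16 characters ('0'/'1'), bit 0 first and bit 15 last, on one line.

Start: bits=0000000000000000
After insert 'ram': sets bits 4 6 -> bits=0000101000000000
After insert 'elk': sets bits 5 7 -> bits=0000111100000000
After insert 'gnu': sets bits 11 12 -> bits=0000111100011000
After insert 'cat': sets bits 3 10 -> bits=0001111100111000
After insert 'dog': sets bits 11 15 -> bits=0001111100111001

Answer: 0001111100111001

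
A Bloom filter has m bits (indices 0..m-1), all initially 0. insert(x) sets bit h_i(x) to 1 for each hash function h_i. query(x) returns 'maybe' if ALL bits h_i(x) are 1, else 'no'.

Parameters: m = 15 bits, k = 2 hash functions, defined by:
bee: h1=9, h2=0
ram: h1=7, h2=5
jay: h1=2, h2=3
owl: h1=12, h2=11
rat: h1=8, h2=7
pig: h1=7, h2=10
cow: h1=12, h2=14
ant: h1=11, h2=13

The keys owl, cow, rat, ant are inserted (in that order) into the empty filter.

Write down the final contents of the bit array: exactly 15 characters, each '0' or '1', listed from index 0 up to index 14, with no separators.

Start: bits=000000000000000
After insert 'owl': sets bits 11 12 -> bits=000000000001100
After insert 'cow': sets bits 12 14 -> bits=000000000001101
After insert 'rat': sets bits 7 8 -> bits=000000011001101
After insert 'ant': sets bits 11 13 -> bits=000000011001111

Answer: 000000011001111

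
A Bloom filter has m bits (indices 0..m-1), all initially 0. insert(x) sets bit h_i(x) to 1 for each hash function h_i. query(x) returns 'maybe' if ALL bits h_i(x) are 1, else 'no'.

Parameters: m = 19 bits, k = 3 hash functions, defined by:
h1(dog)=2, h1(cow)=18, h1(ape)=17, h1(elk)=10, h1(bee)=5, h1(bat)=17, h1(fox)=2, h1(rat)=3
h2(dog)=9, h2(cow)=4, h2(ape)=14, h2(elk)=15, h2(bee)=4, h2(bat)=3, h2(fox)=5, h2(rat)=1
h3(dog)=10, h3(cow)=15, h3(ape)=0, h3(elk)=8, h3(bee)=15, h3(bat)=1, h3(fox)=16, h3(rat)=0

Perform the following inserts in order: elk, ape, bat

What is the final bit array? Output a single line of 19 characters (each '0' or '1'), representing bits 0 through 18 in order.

Answer: 1101000010100011010

Derivation:
Start: bits=0000000000000000000
After insert 'elk': sets bits 8 10 15 -> bits=0000000010100001000
After insert 'ape': sets bits 0 14 17 -> bits=1000000010100011010
After insert 'bat': sets bits 1 3 17 -> bits=1101000010100011010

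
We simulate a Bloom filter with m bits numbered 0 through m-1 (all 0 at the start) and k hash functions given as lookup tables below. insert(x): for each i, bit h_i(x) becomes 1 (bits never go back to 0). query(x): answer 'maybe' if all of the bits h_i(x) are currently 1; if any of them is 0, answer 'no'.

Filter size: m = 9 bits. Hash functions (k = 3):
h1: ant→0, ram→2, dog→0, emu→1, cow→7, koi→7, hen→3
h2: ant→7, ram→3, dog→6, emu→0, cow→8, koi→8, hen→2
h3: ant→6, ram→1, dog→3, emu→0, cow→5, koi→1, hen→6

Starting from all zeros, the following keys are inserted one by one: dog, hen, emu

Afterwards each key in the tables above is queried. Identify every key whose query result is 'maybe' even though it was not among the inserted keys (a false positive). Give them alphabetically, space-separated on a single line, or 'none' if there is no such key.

Answer: ram

Derivation:
Start: bits=000000000
After insert 'dog': sets bits 0 3 6 -> bits=100100100
After insert 'hen': sets bits 2 3 6 -> bits=101100100
After insert 'emu': sets bits 0 1 -> bits=111100100
Not inserted: ant cow koi ram — query each against bits=111100100:
query ant: checks bit0=1, bit6=1, bit7=0 (has a 0) -> no => not a false positive
query cow: checks bit5=0, bit7=0, bit8=0 (has a 0) -> no => not a false positive
query koi: checks bit1=1, bit7=0, bit8=0 (has a 0) -> no => not a false positive
query ram: checks bit1=1, bit2=1, bit3=1 (all 1) -> maybe => FALSE POSITIVE
False positives (alphabetical): ram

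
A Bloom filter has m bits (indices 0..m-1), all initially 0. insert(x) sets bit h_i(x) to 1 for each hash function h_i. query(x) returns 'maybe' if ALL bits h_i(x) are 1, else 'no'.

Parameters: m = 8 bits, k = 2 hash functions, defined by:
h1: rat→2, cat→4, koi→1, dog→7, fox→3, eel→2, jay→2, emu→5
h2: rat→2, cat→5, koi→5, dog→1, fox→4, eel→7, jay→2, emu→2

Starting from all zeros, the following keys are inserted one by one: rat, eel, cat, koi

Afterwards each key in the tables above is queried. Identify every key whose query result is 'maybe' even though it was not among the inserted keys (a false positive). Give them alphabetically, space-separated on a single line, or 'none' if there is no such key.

Answer: dog emu jay

Derivation:
Start: bits=00000000
After insert 'rat': sets bits 2 -> bits=00100000
After insert 'eel': sets bits 2 7 -> bits=00100001
After insert 'cat': sets bits 4 5 -> bits=00101101
After insert 'koi': sets bits 1 5 -> bits=01101101
Not inserted: dog emu fox jay — query each against bits=01101101:
query dog: checks bit1=1, bit7=1 (all 1) -> maybe => FALSE POSITIVE
query emu: checks bit2=1, bit5=1 (all 1) -> maybe => FALSE POSITIVE
query fox: checks bit3=0, bit4=1 (has a 0) -> no => not a false positive
query jay: checks bit2=1 (all 1) -> maybe => FALSE POSITIVE
False positives (alphabetical): dog emu jay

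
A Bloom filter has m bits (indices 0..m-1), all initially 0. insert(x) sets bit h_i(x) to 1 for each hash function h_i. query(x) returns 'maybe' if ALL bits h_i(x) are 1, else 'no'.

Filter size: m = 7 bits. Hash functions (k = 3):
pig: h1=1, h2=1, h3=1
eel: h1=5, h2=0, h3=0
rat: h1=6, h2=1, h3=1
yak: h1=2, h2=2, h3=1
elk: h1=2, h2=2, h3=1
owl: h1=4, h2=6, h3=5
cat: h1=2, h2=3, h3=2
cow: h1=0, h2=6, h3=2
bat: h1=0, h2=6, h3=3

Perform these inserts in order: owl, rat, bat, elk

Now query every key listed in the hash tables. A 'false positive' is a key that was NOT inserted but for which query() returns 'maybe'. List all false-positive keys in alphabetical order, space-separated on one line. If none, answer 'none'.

Start: bits=0000000
After insert 'owl': sets bits 4 5 6 -> bits=0000111
After insert 'rat': sets bits 1 6 -> bits=0100111
After insert 'bat': sets bits 0 3 6 -> bits=1101111
After insert 'elk': sets bits 1 2 -> bits=1111111
Not inserted: cat cow eel pig yak — query each against bits=1111111:
query cat: checks bit2=1, bit3=1 (all 1) -> maybe => FALSE POSITIVE
query cow: checks bit0=1, bit2=1, bit6=1 (all 1) -> maybe => FALSE POSITIVE
query eel: checks bit0=1, bit5=1 (all 1) -> maybe => FALSE POSITIVE
query pig: checks bit1=1 (all 1) -> maybe => FALSE POSITIVE
query yak: checks bit1=1, bit2=1 (all 1) -> maybe => FALSE POSITIVE
False positives (alphabetical): cat cow eel pig yak

Answer: cat cow eel pig yak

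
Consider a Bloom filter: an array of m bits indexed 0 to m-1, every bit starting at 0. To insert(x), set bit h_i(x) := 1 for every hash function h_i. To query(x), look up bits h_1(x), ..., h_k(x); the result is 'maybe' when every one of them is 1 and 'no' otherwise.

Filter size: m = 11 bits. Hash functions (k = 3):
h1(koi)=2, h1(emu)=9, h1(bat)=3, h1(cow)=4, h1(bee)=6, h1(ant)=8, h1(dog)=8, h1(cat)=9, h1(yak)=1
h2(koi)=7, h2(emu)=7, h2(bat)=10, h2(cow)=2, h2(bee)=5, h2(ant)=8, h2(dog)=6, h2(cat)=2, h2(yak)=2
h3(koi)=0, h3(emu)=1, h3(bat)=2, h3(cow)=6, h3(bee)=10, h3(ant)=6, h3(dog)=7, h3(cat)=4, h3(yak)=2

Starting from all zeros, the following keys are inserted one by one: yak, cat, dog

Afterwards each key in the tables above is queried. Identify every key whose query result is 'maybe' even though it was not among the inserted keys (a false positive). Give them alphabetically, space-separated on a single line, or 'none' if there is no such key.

Answer: ant cow emu

Derivation:
Start: bits=00000000000
After insert 'yak': sets bits 1 2 -> bits=01100000000
After insert 'cat': sets bits 2 4 9 -> bits=01101000010
After insert 'dog': sets bits 6 7 8 -> bits=01101011110
Not inserted: ant bat bee cow emu koi — query each against bits=01101011110:
query ant: checks bit6=1, bit8=1 (all 1) -> maybe => FALSE POSITIVE
query bat: checks bit2=1, bit3=0, bit10=0 (has a 0) -> no => not a false positive
query bee: checks bit5=0, bit6=1, bit10=0 (has a 0) -> no => not a false positive
query cow: checks bit2=1, bit4=1, bit6=1 (all 1) -> maybe => FALSE POSITIVE
query emu: checks bit1=1, bit7=1, bit9=1 (all 1) -> maybe => FALSE POSITIVE
query koi: checks bit0=0, bit2=1, bit7=1 (has a 0) -> no => not a false positive
False positives (alphabetical): ant cow emu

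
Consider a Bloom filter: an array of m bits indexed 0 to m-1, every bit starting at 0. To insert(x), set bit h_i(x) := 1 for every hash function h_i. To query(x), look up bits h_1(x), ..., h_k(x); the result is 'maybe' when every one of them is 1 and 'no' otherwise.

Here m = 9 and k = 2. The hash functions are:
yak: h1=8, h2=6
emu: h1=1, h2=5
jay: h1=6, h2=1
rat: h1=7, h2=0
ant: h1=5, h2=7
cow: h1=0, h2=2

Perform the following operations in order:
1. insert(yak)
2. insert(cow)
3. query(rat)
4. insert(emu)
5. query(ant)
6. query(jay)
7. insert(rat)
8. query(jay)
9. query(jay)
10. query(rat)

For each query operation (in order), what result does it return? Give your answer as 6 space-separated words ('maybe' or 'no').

Start: bits=000000000
Op 1: insert yak -> sets bits 6 8 -> bits=000000101
Op 2: insert cow -> sets bits 0 2 -> bits=101000101
Op 3: query rat -> checks bit0=1, bit7=0 (has a 0) -> no
Op 4: insert emu -> sets bits 1 5 -> bits=111001101
Op 5: query ant -> checks bit5=1, bit7=0 (has a 0) -> no
Op 6: query jay -> checks bit1=1, bit6=1 (all 1) -> maybe
Op 7: insert rat -> sets bits 0 7 -> bits=111001111
Op 8: query jay -> checks bit1=1, bit6=1 (all 1) -> maybe
Op 9: query jay -> checks bit1=1, bit6=1 (all 1) -> maybe
Op 10: query rat -> checks bit0=1, bit7=1 (all 1) -> maybe
Query results in order: no no maybe maybe maybe maybe

Answer: no no maybe maybe maybe maybe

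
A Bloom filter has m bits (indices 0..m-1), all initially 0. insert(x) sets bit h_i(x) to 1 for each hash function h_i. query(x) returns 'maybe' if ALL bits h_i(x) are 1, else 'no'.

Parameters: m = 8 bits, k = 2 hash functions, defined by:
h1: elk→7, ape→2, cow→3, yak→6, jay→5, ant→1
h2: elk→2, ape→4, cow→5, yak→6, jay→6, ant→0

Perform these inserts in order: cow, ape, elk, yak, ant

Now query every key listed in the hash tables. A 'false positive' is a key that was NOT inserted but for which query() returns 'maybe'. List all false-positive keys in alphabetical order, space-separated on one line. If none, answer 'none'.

Answer: jay

Derivation:
Start: bits=00000000
After insert 'cow': sets bits 3 5 -> bits=00010100
After insert 'ape': sets bits 2 4 -> bits=00111100
After insert 'elk': sets bits 2 7 -> bits=00111101
After insert 'yak': sets bits 6 -> bits=00111111
After insert 'ant': sets bits 0 1 -> bits=11111111
Not inserted: jay — query each against bits=11111111:
query jay: checks bit5=1, bit6=1 (all 1) -> maybe => FALSE POSITIVE
False positives (alphabetical): jay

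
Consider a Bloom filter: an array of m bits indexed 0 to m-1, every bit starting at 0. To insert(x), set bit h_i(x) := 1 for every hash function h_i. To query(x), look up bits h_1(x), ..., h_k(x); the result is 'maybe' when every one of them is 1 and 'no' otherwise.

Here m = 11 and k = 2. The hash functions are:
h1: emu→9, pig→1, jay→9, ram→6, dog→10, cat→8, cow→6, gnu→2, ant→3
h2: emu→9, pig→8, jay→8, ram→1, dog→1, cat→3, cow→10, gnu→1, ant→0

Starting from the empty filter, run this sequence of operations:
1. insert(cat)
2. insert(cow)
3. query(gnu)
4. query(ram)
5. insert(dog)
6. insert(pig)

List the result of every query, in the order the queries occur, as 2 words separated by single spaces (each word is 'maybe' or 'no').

Start: bits=00000000000
Op 1: insert cat -> sets bits 3 8 -> bits=00010000100
Op 2: insert cow -> sets bits 6 10 -> bits=00010010101
Op 3: query gnu -> checks bit1=0, bit2=0 (has a 0) -> no
Op 4: query ram -> checks bit1=0, bit6=1 (has a 0) -> no
Op 5: insert dog -> sets bits 1 10 -> bits=01010010101
Op 6: insert pig -> sets bits 1 8 -> bits=01010010101
Query results in order: no no

Answer: no no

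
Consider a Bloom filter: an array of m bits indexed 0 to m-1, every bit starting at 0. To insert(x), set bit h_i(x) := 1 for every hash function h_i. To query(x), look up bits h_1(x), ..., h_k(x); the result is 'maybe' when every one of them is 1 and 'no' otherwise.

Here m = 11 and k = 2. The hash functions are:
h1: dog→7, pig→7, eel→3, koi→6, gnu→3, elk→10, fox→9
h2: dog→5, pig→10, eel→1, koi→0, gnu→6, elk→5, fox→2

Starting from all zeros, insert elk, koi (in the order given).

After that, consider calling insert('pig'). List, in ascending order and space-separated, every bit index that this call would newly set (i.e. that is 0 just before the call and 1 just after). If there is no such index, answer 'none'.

Answer: 7

Derivation:
Start: bits=00000000000
After insert 'elk': sets bits 5 10 -> bits=00000100001
After insert 'koi': sets bits 0 6 -> bits=10000110001
insert 'pig' would touch bits 7 10; currently bit7=0, bit10=1
Bits that are 0 among those (would change 0->1): 7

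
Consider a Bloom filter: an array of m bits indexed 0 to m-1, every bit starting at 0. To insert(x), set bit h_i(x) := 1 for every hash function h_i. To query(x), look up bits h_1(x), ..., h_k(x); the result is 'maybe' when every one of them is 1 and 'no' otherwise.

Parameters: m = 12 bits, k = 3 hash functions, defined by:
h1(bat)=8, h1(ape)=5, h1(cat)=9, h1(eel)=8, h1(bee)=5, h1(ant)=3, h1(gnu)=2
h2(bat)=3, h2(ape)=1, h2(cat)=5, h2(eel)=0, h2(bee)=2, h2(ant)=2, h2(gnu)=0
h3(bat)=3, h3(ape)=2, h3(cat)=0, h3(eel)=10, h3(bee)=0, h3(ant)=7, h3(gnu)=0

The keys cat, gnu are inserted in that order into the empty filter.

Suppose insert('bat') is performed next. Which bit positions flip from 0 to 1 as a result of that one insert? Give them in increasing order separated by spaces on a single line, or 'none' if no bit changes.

Answer: 3 8

Derivation:
Start: bits=000000000000
After insert 'cat': sets bits 0 5 9 -> bits=100001000100
After insert 'gnu': sets bits 0 2 -> bits=101001000100
insert 'bat' would touch bits 3 8; currently bit3=0, bit8=0
Bits that are 0 among those (would change 0->1): 3 8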